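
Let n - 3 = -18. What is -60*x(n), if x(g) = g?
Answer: 900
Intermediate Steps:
n = -15 (n = 3 - 18 = -15)
-60*x(n) = -60*(-15) = 900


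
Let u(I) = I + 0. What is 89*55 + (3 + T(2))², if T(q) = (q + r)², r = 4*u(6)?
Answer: 465936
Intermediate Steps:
u(I) = I
r = 24 (r = 4*6 = 24)
T(q) = (24 + q)² (T(q) = (q + 24)² = (24 + q)²)
89*55 + (3 + T(2))² = 89*55 + (3 + (24 + 2)²)² = 4895 + (3 + 26²)² = 4895 + (3 + 676)² = 4895 + 679² = 4895 + 461041 = 465936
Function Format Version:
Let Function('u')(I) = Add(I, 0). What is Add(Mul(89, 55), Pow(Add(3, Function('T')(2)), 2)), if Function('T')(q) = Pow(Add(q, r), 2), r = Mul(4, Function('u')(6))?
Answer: 465936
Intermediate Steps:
Function('u')(I) = I
r = 24 (r = Mul(4, 6) = 24)
Function('T')(q) = Pow(Add(24, q), 2) (Function('T')(q) = Pow(Add(q, 24), 2) = Pow(Add(24, q), 2))
Add(Mul(89, 55), Pow(Add(3, Function('T')(2)), 2)) = Add(Mul(89, 55), Pow(Add(3, Pow(Add(24, 2), 2)), 2)) = Add(4895, Pow(Add(3, Pow(26, 2)), 2)) = Add(4895, Pow(Add(3, 676), 2)) = Add(4895, Pow(679, 2)) = Add(4895, 461041) = 465936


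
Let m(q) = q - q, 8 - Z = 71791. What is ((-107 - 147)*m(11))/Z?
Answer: 0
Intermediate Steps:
Z = -71783 (Z = 8 - 1*71791 = 8 - 71791 = -71783)
m(q) = 0
((-107 - 147)*m(11))/Z = ((-107 - 147)*0)/(-71783) = -254*0*(-1/71783) = 0*(-1/71783) = 0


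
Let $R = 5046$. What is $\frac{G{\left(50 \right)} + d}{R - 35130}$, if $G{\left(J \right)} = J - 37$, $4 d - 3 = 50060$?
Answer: $- \frac{16705}{40112} \approx -0.41646$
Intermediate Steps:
$d = \frac{50063}{4}$ ($d = \frac{3}{4} + \frac{1}{4} \cdot 50060 = \frac{3}{4} + 12515 = \frac{50063}{4} \approx 12516.0$)
$G{\left(J \right)} = -37 + J$
$\frac{G{\left(50 \right)} + d}{R - 35130} = \frac{\left(-37 + 50\right) + \frac{50063}{4}}{5046 - 35130} = \frac{13 + \frac{50063}{4}}{-30084} = \frac{50115}{4} \left(- \frac{1}{30084}\right) = - \frac{16705}{40112}$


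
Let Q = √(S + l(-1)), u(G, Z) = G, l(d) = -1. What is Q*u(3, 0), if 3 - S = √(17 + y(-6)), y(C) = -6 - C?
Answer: 3*√(2 - √17) ≈ 4.3713*I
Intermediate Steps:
S = 3 - √17 (S = 3 - √(17 + (-6 - 1*(-6))) = 3 - √(17 + (-6 + 6)) = 3 - √(17 + 0) = 3 - √17 ≈ -1.1231)
Q = √(2 - √17) (Q = √((3 - √17) - 1) = √(2 - √17) ≈ 1.4571*I)
Q*u(3, 0) = √(2 - √17)*3 = 3*√(2 - √17)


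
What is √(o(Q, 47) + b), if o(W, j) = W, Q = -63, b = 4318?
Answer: √4255 ≈ 65.230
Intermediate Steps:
√(o(Q, 47) + b) = √(-63 + 4318) = √4255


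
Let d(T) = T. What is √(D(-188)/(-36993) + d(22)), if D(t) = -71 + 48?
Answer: √30107455917/36993 ≈ 4.6905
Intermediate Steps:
D(t) = -23
√(D(-188)/(-36993) + d(22)) = √(-23/(-36993) + 22) = √(-23*(-1/36993) + 22) = √(23/36993 + 22) = √(813869/36993) = √30107455917/36993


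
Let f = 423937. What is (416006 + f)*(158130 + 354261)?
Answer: 430379233713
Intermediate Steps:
(416006 + f)*(158130 + 354261) = (416006 + 423937)*(158130 + 354261) = 839943*512391 = 430379233713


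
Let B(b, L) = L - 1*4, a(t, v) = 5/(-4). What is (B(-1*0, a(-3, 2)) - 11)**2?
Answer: 4225/16 ≈ 264.06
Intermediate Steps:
a(t, v) = -5/4 (a(t, v) = 5*(-1/4) = -5/4)
B(b, L) = -4 + L (B(b, L) = L - 4 = -4 + L)
(B(-1*0, a(-3, 2)) - 11)**2 = ((-4 - 5/4) - 11)**2 = (-21/4 - 11)**2 = (-65/4)**2 = 4225/16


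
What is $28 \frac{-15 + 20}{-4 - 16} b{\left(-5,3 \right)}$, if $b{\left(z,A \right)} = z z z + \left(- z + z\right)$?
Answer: $875$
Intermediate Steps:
$b{\left(z,A \right)} = z^{3}$ ($b{\left(z,A \right)} = z^{2} z + 0 = z^{3} + 0 = z^{3}$)
$28 \frac{-15 + 20}{-4 - 16} b{\left(-5,3 \right)} = 28 \frac{-15 + 20}{-4 - 16} \left(-5\right)^{3} = 28 \frac{5}{-20} \left(-125\right) = 28 \cdot 5 \left(- \frac{1}{20}\right) \left(-125\right) = 28 \left(- \frac{1}{4}\right) \left(-125\right) = \left(-7\right) \left(-125\right) = 875$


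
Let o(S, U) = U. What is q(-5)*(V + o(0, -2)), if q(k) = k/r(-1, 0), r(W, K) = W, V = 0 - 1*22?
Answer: -120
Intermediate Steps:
V = -22 (V = 0 - 22 = -22)
q(k) = -k (q(k) = k/(-1) = k*(-1) = -k)
q(-5)*(V + o(0, -2)) = (-1*(-5))*(-22 - 2) = 5*(-24) = -120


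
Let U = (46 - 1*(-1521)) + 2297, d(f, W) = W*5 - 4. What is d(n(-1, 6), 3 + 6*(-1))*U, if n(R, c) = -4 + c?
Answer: -73416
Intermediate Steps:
d(f, W) = -4 + 5*W (d(f, W) = 5*W - 4 = -4 + 5*W)
U = 3864 (U = (46 + 1521) + 2297 = 1567 + 2297 = 3864)
d(n(-1, 6), 3 + 6*(-1))*U = (-4 + 5*(3 + 6*(-1)))*3864 = (-4 + 5*(3 - 6))*3864 = (-4 + 5*(-3))*3864 = (-4 - 15)*3864 = -19*3864 = -73416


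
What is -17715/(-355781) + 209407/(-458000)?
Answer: -66389561867/162947698000 ≈ -0.40743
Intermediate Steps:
-17715/(-355781) + 209407/(-458000) = -17715*(-1/355781) + 209407*(-1/458000) = 17715/355781 - 209407/458000 = -66389561867/162947698000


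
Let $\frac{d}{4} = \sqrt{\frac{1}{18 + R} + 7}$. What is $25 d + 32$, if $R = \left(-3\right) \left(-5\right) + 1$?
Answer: $32 + \frac{50 \sqrt{8126}}{17} \approx 297.13$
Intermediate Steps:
$R = 16$ ($R = 15 + 1 = 16$)
$d = \frac{2 \sqrt{8126}}{17}$ ($d = 4 \sqrt{\frac{1}{18 + 16} + 7} = 4 \sqrt{\frac{1}{34} + 7} = 4 \sqrt{\frac{239}{34}} = 4 \frac{\sqrt{8126}}{34} = \frac{2 \sqrt{8126}}{17} \approx 10.605$)
$25 d + 32 = 25 \frac{2 \sqrt{8126}}{17} + 32 = \frac{50 \sqrt{8126}}{17} + 32 = 32 + \frac{50 \sqrt{8126}}{17}$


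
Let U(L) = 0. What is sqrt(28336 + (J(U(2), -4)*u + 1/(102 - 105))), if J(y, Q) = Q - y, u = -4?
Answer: sqrt(255165)/3 ≈ 168.38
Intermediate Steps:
sqrt(28336 + (J(U(2), -4)*u + 1/(102 - 105))) = sqrt(28336 + ((-4 - 1*0)*(-4) + 1/(102 - 105))) = sqrt(28336 + ((-4 + 0)*(-4) + 1/(-3))) = sqrt(28336 + (-4*(-4) - 1/3)) = sqrt(28336 + (16 - 1/3)) = sqrt(28336 + 47/3) = sqrt(85055/3) = sqrt(255165)/3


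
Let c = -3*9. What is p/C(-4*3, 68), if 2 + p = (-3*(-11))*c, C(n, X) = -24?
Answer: 893/24 ≈ 37.208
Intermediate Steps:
c = -27
p = -893 (p = -2 - 3*(-11)*(-27) = -2 + 33*(-27) = -2 - 891 = -893)
p/C(-4*3, 68) = -893/(-24) = -893*(-1/24) = 893/24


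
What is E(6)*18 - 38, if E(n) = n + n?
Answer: 178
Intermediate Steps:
E(n) = 2*n
E(6)*18 - 38 = (2*6)*18 - 38 = 12*18 - 38 = 216 - 38 = 178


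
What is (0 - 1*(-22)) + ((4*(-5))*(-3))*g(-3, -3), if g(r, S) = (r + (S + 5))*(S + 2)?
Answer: 82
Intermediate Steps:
g(r, S) = (2 + S)*(5 + S + r) (g(r, S) = (r + (5 + S))*(2 + S) = (5 + S + r)*(2 + S) = (2 + S)*(5 + S + r))
(0 - 1*(-22)) + ((4*(-5))*(-3))*g(-3, -3) = (0 - 1*(-22)) + ((4*(-5))*(-3))*(10 + (-3)² + 2*(-3) + 7*(-3) - 3*(-3)) = (0 + 22) + (-20*(-3))*(10 + 9 - 6 - 21 + 9) = 22 + 60*1 = 22 + 60 = 82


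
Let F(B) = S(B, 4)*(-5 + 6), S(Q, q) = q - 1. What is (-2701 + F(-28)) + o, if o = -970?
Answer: -3668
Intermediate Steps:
S(Q, q) = -1 + q
F(B) = 3 (F(B) = (-1 + 4)*(-5 + 6) = 3*1 = 3)
(-2701 + F(-28)) + o = (-2701 + 3) - 970 = -2698 - 970 = -3668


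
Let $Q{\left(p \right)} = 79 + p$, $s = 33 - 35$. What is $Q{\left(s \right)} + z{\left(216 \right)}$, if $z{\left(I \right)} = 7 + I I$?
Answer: $46740$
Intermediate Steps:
$z{\left(I \right)} = 7 + I^{2}$
$s = -2$
$Q{\left(s \right)} + z{\left(216 \right)} = \left(79 - 2\right) + \left(7 + 216^{2}\right) = 77 + \left(7 + 46656\right) = 77 + 46663 = 46740$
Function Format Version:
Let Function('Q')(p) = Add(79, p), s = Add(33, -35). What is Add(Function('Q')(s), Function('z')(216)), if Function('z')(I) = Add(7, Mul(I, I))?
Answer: 46740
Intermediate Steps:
Function('z')(I) = Add(7, Pow(I, 2))
s = -2
Add(Function('Q')(s), Function('z')(216)) = Add(Add(79, -2), Add(7, Pow(216, 2))) = Add(77, Add(7, 46656)) = Add(77, 46663) = 46740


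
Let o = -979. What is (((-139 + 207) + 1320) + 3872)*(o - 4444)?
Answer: -28524980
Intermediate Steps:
(((-139 + 207) + 1320) + 3872)*(o - 4444) = (((-139 + 207) + 1320) + 3872)*(-979 - 4444) = ((68 + 1320) + 3872)*(-5423) = (1388 + 3872)*(-5423) = 5260*(-5423) = -28524980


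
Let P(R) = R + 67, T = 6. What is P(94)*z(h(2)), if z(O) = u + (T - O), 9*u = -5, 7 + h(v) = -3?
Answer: 22379/9 ≈ 2486.6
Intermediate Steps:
P(R) = 67 + R
h(v) = -10 (h(v) = -7 - 3 = -10)
u = -5/9 (u = (⅑)*(-5) = -5/9 ≈ -0.55556)
z(O) = 49/9 - O (z(O) = -5/9 + (6 - O) = 49/9 - O)
P(94)*z(h(2)) = (67 + 94)*(49/9 - 1*(-10)) = 161*(49/9 + 10) = 161*(139/9) = 22379/9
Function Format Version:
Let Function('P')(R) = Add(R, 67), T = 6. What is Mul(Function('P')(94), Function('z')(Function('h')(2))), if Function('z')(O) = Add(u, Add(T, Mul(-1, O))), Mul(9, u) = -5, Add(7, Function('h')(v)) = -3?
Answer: Rational(22379, 9) ≈ 2486.6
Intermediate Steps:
Function('P')(R) = Add(67, R)
Function('h')(v) = -10 (Function('h')(v) = Add(-7, -3) = -10)
u = Rational(-5, 9) (u = Mul(Rational(1, 9), -5) = Rational(-5, 9) ≈ -0.55556)
Function('z')(O) = Add(Rational(49, 9), Mul(-1, O)) (Function('z')(O) = Add(Rational(-5, 9), Add(6, Mul(-1, O))) = Add(Rational(49, 9), Mul(-1, O)))
Mul(Function('P')(94), Function('z')(Function('h')(2))) = Mul(Add(67, 94), Add(Rational(49, 9), Mul(-1, -10))) = Mul(161, Add(Rational(49, 9), 10)) = Mul(161, Rational(139, 9)) = Rational(22379, 9)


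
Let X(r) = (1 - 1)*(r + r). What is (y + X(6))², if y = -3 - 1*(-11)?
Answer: 64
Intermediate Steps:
X(r) = 0 (X(r) = 0*(2*r) = 0)
y = 8 (y = -3 + 11 = 8)
(y + X(6))² = (8 + 0)² = 8² = 64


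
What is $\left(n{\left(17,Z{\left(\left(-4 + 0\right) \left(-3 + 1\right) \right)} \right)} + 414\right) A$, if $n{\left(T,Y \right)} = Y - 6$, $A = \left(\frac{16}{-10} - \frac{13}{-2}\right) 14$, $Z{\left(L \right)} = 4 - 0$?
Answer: $\frac{141316}{5} \approx 28263.0$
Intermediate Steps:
$Z{\left(L \right)} = 4$ ($Z{\left(L \right)} = 4 + 0 = 4$)
$A = \frac{343}{5}$ ($A = \left(16 \left(- \frac{1}{10}\right) - - \frac{13}{2}\right) 14 = \left(- \frac{8}{5} + \frac{13}{2}\right) 14 = \frac{49}{10} \cdot 14 = \frac{343}{5} \approx 68.6$)
$n{\left(T,Y \right)} = -6 + Y$ ($n{\left(T,Y \right)} = Y - 6 = -6 + Y$)
$\left(n{\left(17,Z{\left(\left(-4 + 0\right) \left(-3 + 1\right) \right)} \right)} + 414\right) A = \left(\left(-6 + 4\right) + 414\right) \frac{343}{5} = \left(-2 + 414\right) \frac{343}{5} = 412 \cdot \frac{343}{5} = \frac{141316}{5}$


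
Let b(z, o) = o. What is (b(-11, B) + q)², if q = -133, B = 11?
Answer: 14884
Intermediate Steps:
(b(-11, B) + q)² = (11 - 133)² = (-122)² = 14884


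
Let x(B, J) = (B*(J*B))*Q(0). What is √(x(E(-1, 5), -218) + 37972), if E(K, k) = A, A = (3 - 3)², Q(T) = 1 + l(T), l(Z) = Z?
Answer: 2*√9493 ≈ 194.86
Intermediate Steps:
Q(T) = 1 + T
A = 0 (A = 0² = 0)
E(K, k) = 0
x(B, J) = J*B² (x(B, J) = (B*(J*B))*(1 + 0) = (B*(B*J))*1 = (J*B²)*1 = J*B²)
√(x(E(-1, 5), -218) + 37972) = √(-218*0² + 37972) = √(-218*0 + 37972) = √(0 + 37972) = √37972 = 2*√9493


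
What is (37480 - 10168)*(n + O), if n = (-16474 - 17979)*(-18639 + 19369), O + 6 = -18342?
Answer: -687416765856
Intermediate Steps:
O = -18348 (O = -6 - 18342 = -18348)
n = -25150690 (n = -34453*730 = -25150690)
(37480 - 10168)*(n + O) = (37480 - 10168)*(-25150690 - 18348) = 27312*(-25169038) = -687416765856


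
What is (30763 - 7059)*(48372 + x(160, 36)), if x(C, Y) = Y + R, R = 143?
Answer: 1150852904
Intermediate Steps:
x(C, Y) = 143 + Y (x(C, Y) = Y + 143 = 143 + Y)
(30763 - 7059)*(48372 + x(160, 36)) = (30763 - 7059)*(48372 + (143 + 36)) = 23704*(48372 + 179) = 23704*48551 = 1150852904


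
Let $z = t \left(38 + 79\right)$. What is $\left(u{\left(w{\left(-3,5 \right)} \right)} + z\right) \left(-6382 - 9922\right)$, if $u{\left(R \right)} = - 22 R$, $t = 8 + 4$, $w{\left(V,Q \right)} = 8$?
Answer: $-20021312$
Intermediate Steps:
$t = 12$
$z = 1404$ ($z = 12 \left(38 + 79\right) = 12 \cdot 117 = 1404$)
$\left(u{\left(w{\left(-3,5 \right)} \right)} + z\right) \left(-6382 - 9922\right) = \left(\left(-22\right) 8 + 1404\right) \left(-6382 - 9922\right) = \left(-176 + 1404\right) \left(-16304\right) = 1228 \left(-16304\right) = -20021312$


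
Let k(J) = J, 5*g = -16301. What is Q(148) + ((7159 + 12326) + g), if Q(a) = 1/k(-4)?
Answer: 324491/20 ≈ 16225.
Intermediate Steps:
g = -16301/5 (g = (⅕)*(-16301) = -16301/5 ≈ -3260.2)
Q(a) = -¼ (Q(a) = 1/(-4) = -¼)
Q(148) + ((7159 + 12326) + g) = -¼ + ((7159 + 12326) - 16301/5) = -¼ + (19485 - 16301/5) = -¼ + 81124/5 = 324491/20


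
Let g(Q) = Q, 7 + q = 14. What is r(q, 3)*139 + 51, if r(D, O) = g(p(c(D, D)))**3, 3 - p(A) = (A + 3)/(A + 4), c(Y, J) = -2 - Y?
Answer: 107706/125 ≈ 861.65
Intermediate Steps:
q = 7 (q = -7 + 14 = 7)
p(A) = 3 - (3 + A)/(4 + A) (p(A) = 3 - (A + 3)/(A + 4) = 3 - (3 + A)/(4 + A))
r(D, O) = (5 - 2*D)**3/(2 - D)**3 (r(D, O) = ((9 + 2*(-2 - D))/(4 + (-2 - D)))**3 = ((9 + (-4 - 2*D))/(2 - D))**3 = ((5 - 2*D)/(2 - D))**3 = (5 - 2*D)**3/(2 - D)**3)
r(q, 3)*139 + 51 = ((-5 + 2*7)**3/(-2 + 7)**3)*139 + 51 = ((-5 + 14)**3/5**3)*139 + 51 = (9**3*(1/125))*139 + 51 = (729*(1/125))*139 + 51 = (729/125)*139 + 51 = 101331/125 + 51 = 107706/125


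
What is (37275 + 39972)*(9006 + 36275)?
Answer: 3497821407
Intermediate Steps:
(37275 + 39972)*(9006 + 36275) = 77247*45281 = 3497821407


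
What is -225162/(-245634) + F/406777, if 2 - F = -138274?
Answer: 20926001643/16653043603 ≈ 1.2566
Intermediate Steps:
F = 138276 (F = 2 - 1*(-138274) = 2 + 138274 = 138276)
-225162/(-245634) + F/406777 = -225162/(-245634) + 138276/406777 = -225162*(-1/245634) + 138276*(1/406777) = 37527/40939 + 138276/406777 = 20926001643/16653043603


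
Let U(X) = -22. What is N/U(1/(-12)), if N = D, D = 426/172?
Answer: -213/1892 ≈ -0.11258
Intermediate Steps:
D = 213/86 (D = 426*(1/172) = 213/86 ≈ 2.4767)
N = 213/86 ≈ 2.4767
N/U(1/(-12)) = (213/86)/(-22) = (213/86)*(-1/22) = -213/1892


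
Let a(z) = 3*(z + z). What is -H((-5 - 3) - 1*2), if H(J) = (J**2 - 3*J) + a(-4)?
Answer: -106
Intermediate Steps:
a(z) = 6*z (a(z) = 3*(2*z) = 6*z)
H(J) = -24 + J**2 - 3*J (H(J) = (J**2 - 3*J) + 6*(-4) = (J**2 - 3*J) - 24 = -24 + J**2 - 3*J)
-H((-5 - 3) - 1*2) = -(-24 + ((-5 - 3) - 1*2)**2 - 3*((-5 - 3) - 1*2)) = -(-24 + (-8 - 2)**2 - 3*(-8 - 2)) = -(-24 + (-10)**2 - 3*(-10)) = -(-24 + 100 + 30) = -1*106 = -106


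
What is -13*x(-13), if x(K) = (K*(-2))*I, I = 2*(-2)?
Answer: 1352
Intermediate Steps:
I = -4
x(K) = 8*K (x(K) = (K*(-2))*(-4) = -2*K*(-4) = 8*K)
-13*x(-13) = -104*(-13) = -13*(-104) = 1352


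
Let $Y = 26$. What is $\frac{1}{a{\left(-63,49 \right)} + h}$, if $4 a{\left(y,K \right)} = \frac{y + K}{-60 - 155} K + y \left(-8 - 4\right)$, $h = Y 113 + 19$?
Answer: $\frac{430}{1353123} \approx 0.00031778$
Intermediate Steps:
$h = 2957$ ($h = 26 \cdot 113 + 19 = 2938 + 19 = 2957$)
$a{\left(y,K \right)} = - 3 y + \frac{K \left(- \frac{K}{215} - \frac{y}{215}\right)}{4}$ ($a{\left(y,K \right)} = \frac{\frac{y + K}{-60 - 155} K + y \left(-8 - 4\right)}{4} = \frac{\frac{K + y}{-215} K + y \left(-12\right)}{4} = \frac{\left(K + y\right) \left(- \frac{1}{215}\right) K - 12 y}{4} = \frac{\left(- \frac{K}{215} - \frac{y}{215}\right) K - 12 y}{4} = \frac{K \left(- \frac{K}{215} - \frac{y}{215}\right) - 12 y}{4} = \frac{- 12 y + K \left(- \frac{K}{215} - \frac{y}{215}\right)}{4} = - 3 y + \frac{K \left(- \frac{K}{215} - \frac{y}{215}\right)}{4}$)
$\frac{1}{a{\left(-63,49 \right)} + h} = \frac{1}{\left(\left(-3\right) \left(-63\right) - \frac{49^{2}}{860} - \frac{49}{860} \left(-63\right)\right) + 2957} = \frac{1}{\left(189 - \frac{2401}{860} + \frac{3087}{860}\right) + 2957} = \frac{1}{\frac{81613}{430} + 2957} = \frac{1}{\frac{1353123}{430}} = \frac{430}{1353123}$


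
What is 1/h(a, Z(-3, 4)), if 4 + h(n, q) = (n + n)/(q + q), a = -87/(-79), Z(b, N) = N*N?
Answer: -1264/4969 ≈ -0.25438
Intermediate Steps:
Z(b, N) = N**2
a = 87/79 (a = -87*(-1/79) = 87/79 ≈ 1.1013)
h(n, q) = -4 + n/q (h(n, q) = -4 + (n + n)/(q + q) = -4 + (2*n)/((2*q)) = -4 + (2*n)*(1/(2*q)) = -4 + n/q)
1/h(a, Z(-3, 4)) = 1/(-4 + 87/(79*(4**2))) = 1/(-4 + (87/79)/16) = 1/(-4 + (87/79)*(1/16)) = 1/(-4 + 87/1264) = 1/(-4969/1264) = -1264/4969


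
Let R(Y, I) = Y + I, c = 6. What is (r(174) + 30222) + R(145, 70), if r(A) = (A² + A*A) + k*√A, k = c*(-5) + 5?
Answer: 90989 - 25*√174 ≈ 90659.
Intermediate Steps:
R(Y, I) = I + Y
k = -25 (k = 6*(-5) + 5 = -30 + 5 = -25)
r(A) = -25*√A + 2*A² (r(A) = (A² + A*A) - 25*√A = (A² + A²) - 25*√A = 2*A² - 25*√A = -25*√A + 2*A²)
(r(174) + 30222) + R(145, 70) = ((-25*√174 + 2*174²) + 30222) + (70 + 145) = ((-25*√174 + 2*30276) + 30222) + 215 = ((-25*√174 + 60552) + 30222) + 215 = ((60552 - 25*√174) + 30222) + 215 = (90774 - 25*√174) + 215 = 90989 - 25*√174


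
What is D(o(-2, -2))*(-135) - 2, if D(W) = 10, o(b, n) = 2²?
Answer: -1352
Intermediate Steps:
o(b, n) = 4
D(o(-2, -2))*(-135) - 2 = 10*(-135) - 2 = -1350 - 2 = -1352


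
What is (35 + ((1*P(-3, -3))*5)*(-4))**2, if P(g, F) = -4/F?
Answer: 625/9 ≈ 69.444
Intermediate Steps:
(35 + ((1*P(-3, -3))*5)*(-4))**2 = (35 + ((1*(-4/(-3)))*5)*(-4))**2 = (35 + ((1*(-4*(-1/3)))*5)*(-4))**2 = (35 + ((1*(4/3))*5)*(-4))**2 = (35 + ((4/3)*5)*(-4))**2 = (35 + (20/3)*(-4))**2 = (35 - 80/3)**2 = (25/3)**2 = 625/9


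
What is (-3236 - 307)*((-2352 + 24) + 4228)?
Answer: -6731700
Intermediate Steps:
(-3236 - 307)*((-2352 + 24) + 4228) = -3543*(-2328 + 4228) = -3543*1900 = -6731700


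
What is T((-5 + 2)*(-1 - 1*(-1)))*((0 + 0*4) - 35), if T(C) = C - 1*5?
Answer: 175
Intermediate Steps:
T(C) = -5 + C (T(C) = C - 5 = -5 + C)
T((-5 + 2)*(-1 - 1*(-1)))*((0 + 0*4) - 35) = (-5 + (-5 + 2)*(-1 - 1*(-1)))*((0 + 0*4) - 35) = (-5 - 3*(-1 + 1))*((0 + 0) - 35) = (-5 - 3*0)*(0 - 35) = (-5 + 0)*(-35) = -5*(-35) = 175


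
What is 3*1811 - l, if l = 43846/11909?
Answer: 64657751/11909 ≈ 5429.3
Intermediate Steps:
l = 43846/11909 (l = 43846*(1/11909) = 43846/11909 ≈ 3.6818)
3*1811 - l = 3*1811 - 1*43846/11909 = 5433 - 43846/11909 = 64657751/11909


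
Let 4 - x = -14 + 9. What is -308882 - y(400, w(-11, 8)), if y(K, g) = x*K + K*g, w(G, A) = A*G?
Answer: -277282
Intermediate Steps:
x = 9 (x = 4 - (-14 + 9) = 4 - 1*(-5) = 4 + 5 = 9)
y(K, g) = 9*K + K*g
-308882 - y(400, w(-11, 8)) = -308882 - 400*(9 + 8*(-11)) = -308882 - 400*(9 - 88) = -308882 - 400*(-79) = -308882 - 1*(-31600) = -308882 + 31600 = -277282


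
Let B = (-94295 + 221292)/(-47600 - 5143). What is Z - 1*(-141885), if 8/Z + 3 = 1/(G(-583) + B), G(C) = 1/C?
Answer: 35899880813683/253025151 ≈ 1.4188e+5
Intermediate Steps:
B = -126997/52743 (B = 126997/(-52743) = 126997*(-1/52743) = -126997/52743 ≈ -2.4078)
Z = -592735952/253025151 (Z = 8/(-3 + 1/(1/(-583) - 126997/52743)) = 8/(-3 + 1/(-1/583 - 126997/52743)) = 8/(-3 + 1/(-74091994/30749169)) = 8/(-3 - 30749169/74091994) = 8/(-253025151/74091994) = 8*(-74091994/253025151) = -592735952/253025151 ≈ -2.3426)
Z - 1*(-141885) = -592735952/253025151 - 1*(-141885) = -592735952/253025151 + 141885 = 35899880813683/253025151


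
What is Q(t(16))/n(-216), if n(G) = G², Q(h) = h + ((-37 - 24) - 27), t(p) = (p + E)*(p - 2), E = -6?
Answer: 13/11664 ≈ 0.0011145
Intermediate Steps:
t(p) = (-6 + p)*(-2 + p) (t(p) = (p - 6)*(p - 2) = (-6 + p)*(-2 + p))
Q(h) = -88 + h (Q(h) = h + (-61 - 27) = h - 88 = -88 + h)
Q(t(16))/n(-216) = (-88 + (12 + 16² - 8*16))/((-216)²) = (-88 + (12 + 256 - 128))/46656 = (-88 + 140)*(1/46656) = 52*(1/46656) = 13/11664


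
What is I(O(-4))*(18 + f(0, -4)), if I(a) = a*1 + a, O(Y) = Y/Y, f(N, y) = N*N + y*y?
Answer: 68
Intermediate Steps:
f(N, y) = N² + y²
O(Y) = 1
I(a) = 2*a (I(a) = a + a = 2*a)
I(O(-4))*(18 + f(0, -4)) = (2*1)*(18 + (0² + (-4)²)) = 2*(18 + (0 + 16)) = 2*(18 + 16) = 2*34 = 68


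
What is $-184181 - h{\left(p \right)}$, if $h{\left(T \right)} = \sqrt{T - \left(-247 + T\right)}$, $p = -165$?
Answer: $-184181 - \sqrt{247} \approx -1.842 \cdot 10^{5}$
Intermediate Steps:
$h{\left(T \right)} = \sqrt{247}$
$-184181 - h{\left(p \right)} = -184181 - \sqrt{247}$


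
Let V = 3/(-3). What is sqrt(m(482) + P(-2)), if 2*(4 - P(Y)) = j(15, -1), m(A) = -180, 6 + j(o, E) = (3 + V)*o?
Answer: 2*I*sqrt(47) ≈ 13.711*I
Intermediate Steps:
V = -1 (V = 3*(-1/3) = -1)
j(o, E) = -6 + 2*o (j(o, E) = -6 + (3 - 1)*o = -6 + 2*o)
P(Y) = -8 (P(Y) = 4 - (-6 + 2*15)/2 = 4 - (-6 + 30)/2 = 4 - 1/2*24 = 4 - 12 = -8)
sqrt(m(482) + P(-2)) = sqrt(-180 - 8) = sqrt(-188) = 2*I*sqrt(47)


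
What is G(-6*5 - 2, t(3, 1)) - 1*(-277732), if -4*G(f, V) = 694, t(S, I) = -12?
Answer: 555117/2 ≈ 2.7756e+5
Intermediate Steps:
G(f, V) = -347/2 (G(f, V) = -¼*694 = -347/2)
G(-6*5 - 2, t(3, 1)) - 1*(-277732) = -347/2 - 1*(-277732) = -347/2 + 277732 = 555117/2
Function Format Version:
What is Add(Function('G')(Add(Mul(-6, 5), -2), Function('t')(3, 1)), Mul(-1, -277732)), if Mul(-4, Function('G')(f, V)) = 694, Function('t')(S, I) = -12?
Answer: Rational(555117, 2) ≈ 2.7756e+5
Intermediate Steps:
Function('G')(f, V) = Rational(-347, 2) (Function('G')(f, V) = Mul(Rational(-1, 4), 694) = Rational(-347, 2))
Add(Function('G')(Add(Mul(-6, 5), -2), Function('t')(3, 1)), Mul(-1, -277732)) = Add(Rational(-347, 2), Mul(-1, -277732)) = Add(Rational(-347, 2), 277732) = Rational(555117, 2)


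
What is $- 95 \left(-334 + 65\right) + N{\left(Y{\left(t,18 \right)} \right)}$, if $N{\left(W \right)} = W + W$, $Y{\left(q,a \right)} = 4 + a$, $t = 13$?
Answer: $25599$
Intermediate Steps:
$N{\left(W \right)} = 2 W$
$- 95 \left(-334 + 65\right) + N{\left(Y{\left(t,18 \right)} \right)} = - 95 \left(-334 + 65\right) + 2 \left(4 + 18\right) = \left(-95\right) \left(-269\right) + 2 \cdot 22 = 25555 + 44 = 25599$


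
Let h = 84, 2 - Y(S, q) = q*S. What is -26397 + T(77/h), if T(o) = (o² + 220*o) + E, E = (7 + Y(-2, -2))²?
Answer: -3768407/144 ≈ -26170.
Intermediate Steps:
Y(S, q) = 2 - S*q (Y(S, q) = 2 - q*S = 2 - S*q)
E = 25 (E = (7 + (2 - 1*(-2)*(-2)))² = (7 + (2 - 4))² = (7 - 2)² = 5² = 25)
T(o) = 25 + o² + 220*o (T(o) = (o² + 220*o) + 25 = 25 + o² + 220*o)
-26397 + T(77/h) = -26397 + (25 + (77/84)² + 220*(77/84)) = -26397 + (25 + (77*(1/84))² + 220*(77*(1/84))) = -26397 + (25 + (11/12)² + 220*(11/12)) = -26397 + (25 + 121/144 + 605/3) = -26397 + 32761/144 = -3768407/144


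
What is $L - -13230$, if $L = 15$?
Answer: $13245$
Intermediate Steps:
$L - -13230 = 15 - -13230 = 15 + 13230 = 13245$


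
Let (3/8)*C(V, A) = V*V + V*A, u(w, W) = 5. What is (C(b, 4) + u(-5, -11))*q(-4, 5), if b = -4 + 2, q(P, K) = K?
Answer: -85/3 ≈ -28.333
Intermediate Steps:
b = -2
C(V, A) = 8*V**2/3 + 8*A*V/3 (C(V, A) = 8*(V*V + V*A)/3 = 8*(V**2 + A*V)/3 = 8*V**2/3 + 8*A*V/3)
(C(b, 4) + u(-5, -11))*q(-4, 5) = ((8/3)*(-2)*(4 - 2) + 5)*5 = ((8/3)*(-2)*2 + 5)*5 = (-32/3 + 5)*5 = -17/3*5 = -85/3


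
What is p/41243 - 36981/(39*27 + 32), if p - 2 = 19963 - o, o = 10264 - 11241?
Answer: -214640759/6392665 ≈ -33.576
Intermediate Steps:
o = -977
p = 20942 (p = 2 + (19963 - 1*(-977)) = 2 + (19963 + 977) = 2 + 20940 = 20942)
p/41243 - 36981/(39*27 + 32) = 20942/41243 - 36981/(39*27 + 32) = 20942*(1/41243) - 36981/(1053 + 32) = 20942/41243 - 36981/1085 = 20942/41243 - 36981*1/1085 = 20942/41243 - 5283/155 = -214640759/6392665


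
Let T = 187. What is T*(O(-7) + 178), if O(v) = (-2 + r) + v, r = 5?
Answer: 32538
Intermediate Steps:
O(v) = 3 + v (O(v) = (-2 + 5) + v = 3 + v)
T*(O(-7) + 178) = 187*((3 - 7) + 178) = 187*(-4 + 178) = 187*174 = 32538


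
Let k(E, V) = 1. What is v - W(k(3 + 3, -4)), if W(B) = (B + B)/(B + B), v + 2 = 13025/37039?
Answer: -98092/37039 ≈ -2.6483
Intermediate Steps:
v = -61053/37039 (v = -2 + 13025/37039 = -61053/37039 ≈ -1.6483)
W(B) = 1 (W(B) = (2*B)/((2*B)) = (2*B)*(1/(2*B)) = 1)
v - W(k(3 + 3, -4)) = -61053/37039 - 1*1 = -61053/37039 - 1 = -98092/37039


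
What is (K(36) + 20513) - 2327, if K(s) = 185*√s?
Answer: 19296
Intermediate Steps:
(K(36) + 20513) - 2327 = (185*√36 + 20513) - 2327 = (185*6 + 20513) - 2327 = (1110 + 20513) - 2327 = 21623 - 2327 = 19296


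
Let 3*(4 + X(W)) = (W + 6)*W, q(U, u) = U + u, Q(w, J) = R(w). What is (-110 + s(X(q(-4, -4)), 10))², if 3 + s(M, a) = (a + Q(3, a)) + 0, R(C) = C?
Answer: 10000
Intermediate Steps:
Q(w, J) = w
X(W) = -4 + W*(6 + W)/3 (X(W) = -4 + ((W + 6)*W)/3 = -4 + ((6 + W)*W)/3 = -4 + (W*(6 + W))/3 = -4 + W*(6 + W)/3)
s(M, a) = a (s(M, a) = -3 + ((a + 3) + 0) = -3 + ((3 + a) + 0) = -3 + (3 + a) = a)
(-110 + s(X(q(-4, -4)), 10))² = (-110 + 10)² = (-100)² = 10000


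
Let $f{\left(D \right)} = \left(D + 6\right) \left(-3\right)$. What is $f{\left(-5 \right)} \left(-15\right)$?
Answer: $45$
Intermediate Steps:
$f{\left(D \right)} = -18 - 3 D$ ($f{\left(D \right)} = \left(6 + D\right) \left(-3\right) = -18 - 3 D$)
$f{\left(-5 \right)} \left(-15\right) = \left(-18 - -15\right) \left(-15\right) = \left(-18 + 15\right) \left(-15\right) = \left(-3\right) \left(-15\right) = 45$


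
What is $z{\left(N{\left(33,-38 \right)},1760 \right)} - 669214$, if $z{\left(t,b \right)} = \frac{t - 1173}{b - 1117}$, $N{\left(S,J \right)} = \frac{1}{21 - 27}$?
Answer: $- \frac{2581834651}{3858} \approx -6.6922 \cdot 10^{5}$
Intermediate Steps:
$N{\left(S,J \right)} = - \frac{1}{6}$ ($N{\left(S,J \right)} = \frac{1}{-6} = - \frac{1}{6}$)
$z{\left(t,b \right)} = \frac{-1173 + t}{-1117 + b}$ ($z{\left(t,b \right)} = \frac{-1173 + t}{b - 1117} = \frac{-1173 + t}{-1117 + b}$)
$z{\left(N{\left(33,-38 \right)},1760 \right)} - 669214 = \frac{-1173 - \frac{1}{6}}{-1117 + 1760} - 669214 = \frac{1}{643} \left(- \frac{7039}{6}\right) - 669214 = - \frac{7039}{3858} - 669214 = - \frac{2581834651}{3858}$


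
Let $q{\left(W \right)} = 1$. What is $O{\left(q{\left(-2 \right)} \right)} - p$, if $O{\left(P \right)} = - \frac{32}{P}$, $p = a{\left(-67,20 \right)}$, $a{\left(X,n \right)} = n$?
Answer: $-52$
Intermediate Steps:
$p = 20$
$O{\left(q{\left(-2 \right)} \right)} - p = - \frac{32}{1} - 20 = \left(-32\right) 1 - 20 = -32 - 20 = -52$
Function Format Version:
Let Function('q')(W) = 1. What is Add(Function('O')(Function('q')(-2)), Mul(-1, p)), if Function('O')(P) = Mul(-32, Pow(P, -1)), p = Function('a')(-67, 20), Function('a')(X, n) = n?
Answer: -52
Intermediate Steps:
p = 20
Add(Function('O')(Function('q')(-2)), Mul(-1, p)) = Add(Mul(-32, Pow(1, -1)), Mul(-1, 20)) = Add(Mul(-32, 1), -20) = Add(-32, -20) = -52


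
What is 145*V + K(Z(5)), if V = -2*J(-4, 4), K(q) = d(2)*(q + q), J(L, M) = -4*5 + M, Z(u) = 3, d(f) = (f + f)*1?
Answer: 4664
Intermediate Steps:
d(f) = 2*f (d(f) = (2*f)*1 = 2*f)
J(L, M) = -20 + M
K(q) = 8*q (K(q) = (2*2)*(q + q) = 4*(2*q) = 8*q)
V = 32 (V = -2*(-20 + 4) = -2*(-16) = 32)
145*V + K(Z(5)) = 145*32 + 8*3 = 4640 + 24 = 4664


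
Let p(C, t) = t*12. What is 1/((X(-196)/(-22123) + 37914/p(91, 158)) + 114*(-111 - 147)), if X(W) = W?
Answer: -6990868/205475552443 ≈ -3.4023e-5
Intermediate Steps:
p(C, t) = 12*t
1/((X(-196)/(-22123) + 37914/p(91, 158)) + 114*(-111 - 147)) = 1/((-196/(-22123) + 37914/((12*158))) + 114*(-111 - 147)) = 1/((-196*(-1/22123) + 37914/1896) + 114*(-258)) = 1/((196/22123 + 37914*(1/1896)) - 29412) = 1/((196/22123 + 6319/316) - 29412) = 1/(139857173/6990868 - 29412) = 1/(-205475552443/6990868) = -6990868/205475552443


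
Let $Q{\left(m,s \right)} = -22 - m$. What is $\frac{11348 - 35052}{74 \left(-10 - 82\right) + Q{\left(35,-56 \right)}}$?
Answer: $\frac{23704}{6865} \approx 3.4529$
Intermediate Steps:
$\frac{11348 - 35052}{74 \left(-10 - 82\right) + Q{\left(35,-56 \right)}} = \frac{11348 - 35052}{74 \left(-10 - 82\right) - 57} = - \frac{23704}{74 \left(-92\right) - 57} = - \frac{23704}{-6808 - 57} = - \frac{23704}{-6865} = \left(-23704\right) \left(- \frac{1}{6865}\right) = \frac{23704}{6865}$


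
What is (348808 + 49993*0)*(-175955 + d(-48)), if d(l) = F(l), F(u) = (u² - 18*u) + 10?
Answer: -60265999816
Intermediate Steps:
F(u) = 10 + u² - 18*u
d(l) = 10 + l² - 18*l
(348808 + 49993*0)*(-175955 + d(-48)) = (348808 + 49993*0)*(-175955 + (10 + (-48)² - 18*(-48))) = (348808 + 0)*(-175955 + (10 + 2304 + 864)) = 348808*(-175955 + 3178) = 348808*(-172777) = -60265999816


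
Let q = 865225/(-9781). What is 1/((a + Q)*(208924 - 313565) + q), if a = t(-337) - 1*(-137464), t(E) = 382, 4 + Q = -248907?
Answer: 9781/113674318151140 ≈ 8.6044e-11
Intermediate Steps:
Q = -248911 (Q = -4 - 248907 = -248911)
a = 137846 (a = 382 - 1*(-137464) = 382 + 137464 = 137846)
q = -865225/9781 (q = 865225*(-1/9781) = -865225/9781 ≈ -88.460)
1/((a + Q)*(208924 - 313565) + q) = 1/((137846 - 248911)*(208924 - 313565) - 865225/9781) = 1/(-111065*(-104641) - 865225/9781) = 1/(11621952665 - 865225/9781) = 1/(113674318151140/9781) = 9781/113674318151140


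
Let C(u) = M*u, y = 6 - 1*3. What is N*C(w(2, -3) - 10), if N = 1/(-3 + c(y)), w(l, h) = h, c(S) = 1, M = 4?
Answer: 26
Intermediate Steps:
y = 3 (y = 6 - 3 = 3)
C(u) = 4*u
N = -½ (N = 1/(-3 + 1) = 1/(-2) = -½ ≈ -0.50000)
N*C(w(2, -3) - 10) = -2*(-3 - 10) = -2*(-13) = -½*(-52) = 26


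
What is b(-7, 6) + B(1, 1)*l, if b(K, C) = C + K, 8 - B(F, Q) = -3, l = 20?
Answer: 219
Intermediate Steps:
B(F, Q) = 11 (B(F, Q) = 8 - 1*(-3) = 8 + 3 = 11)
b(-7, 6) + B(1, 1)*l = (6 - 7) + 11*20 = -1 + 220 = 219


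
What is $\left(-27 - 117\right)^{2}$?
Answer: $20736$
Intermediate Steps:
$\left(-27 - 117\right)^{2} = \left(-144\right)^{2} = 20736$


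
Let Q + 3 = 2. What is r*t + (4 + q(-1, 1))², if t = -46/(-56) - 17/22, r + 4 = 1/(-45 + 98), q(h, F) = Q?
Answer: 143751/16324 ≈ 8.8061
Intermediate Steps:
Q = -1 (Q = -3 + 2 = -1)
q(h, F) = -1
r = -211/53 (r = -4 + 1/(-45 + 98) = -4 + 1/53 = -211/53 ≈ -3.9811)
t = 15/308 (t = -46*(-1/56) - 17*1/22 = 23/28 - 17/22 = 15/308 ≈ 0.048701)
r*t + (4 + q(-1, 1))² = -211/53*15/308 + (4 - 1)² = -3165/16324 + 3² = -3165/16324 + 9 = 143751/16324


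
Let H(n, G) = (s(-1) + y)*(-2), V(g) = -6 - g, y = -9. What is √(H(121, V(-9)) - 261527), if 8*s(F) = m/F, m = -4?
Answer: I*√261510 ≈ 511.38*I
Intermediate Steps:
s(F) = -1/(2*F) (s(F) = (-4/F)/8 = -1/(2*F))
H(n, G) = 17 (H(n, G) = (-½/(-1) - 9)*(-2) = (-½*(-1) - 9)*(-2) = (½ - 9)*(-2) = -17/2*(-2) = 17)
√(H(121, V(-9)) - 261527) = √(17 - 261527) = √(-261510) = I*√261510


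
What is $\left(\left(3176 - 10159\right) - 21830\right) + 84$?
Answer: $-28729$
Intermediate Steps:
$\left(\left(3176 - 10159\right) - 21830\right) + 84 = \left(-6983 - 21830\right) + 84 = -28813 + 84 = -28729$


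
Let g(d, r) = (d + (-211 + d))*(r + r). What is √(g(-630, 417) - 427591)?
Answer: I*√1654405 ≈ 1286.2*I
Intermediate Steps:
g(d, r) = 2*r*(-211 + 2*d) (g(d, r) = (-211 + 2*d)*(2*r) = 2*r*(-211 + 2*d))
√(g(-630, 417) - 427591) = √(2*417*(-211 + 2*(-630)) - 427591) = √(2*417*(-211 - 1260) - 427591) = √(2*417*(-1471) - 427591) = √(-1226814 - 427591) = √(-1654405) = I*√1654405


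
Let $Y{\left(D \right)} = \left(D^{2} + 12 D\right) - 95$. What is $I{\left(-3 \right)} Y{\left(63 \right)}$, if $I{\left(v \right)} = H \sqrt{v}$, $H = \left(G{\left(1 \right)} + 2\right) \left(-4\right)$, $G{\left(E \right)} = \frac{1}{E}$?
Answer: $- 55560 i \sqrt{3} \approx - 96233.0 i$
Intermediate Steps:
$Y{\left(D \right)} = -95 + D^{2} + 12 D$
$H = -12$ ($H = \left(1^{-1} + 2\right) \left(-4\right) = \left(1 + 2\right) \left(-4\right) = 3 \left(-4\right) = -12$)
$I{\left(v \right)} = - 12 \sqrt{v}$
$I{\left(-3 \right)} Y{\left(63 \right)} = - 12 \sqrt{-3} \left(-95 + 63^{2} + 12 \cdot 63\right) = - 12 i \sqrt{3} \left(-95 + 3969 + 756\right) = - 12 i \sqrt{3} \cdot 4630 = - 55560 i \sqrt{3}$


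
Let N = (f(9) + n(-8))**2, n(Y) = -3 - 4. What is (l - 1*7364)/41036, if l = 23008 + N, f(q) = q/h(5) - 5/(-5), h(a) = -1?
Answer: 15869/41036 ≈ 0.38671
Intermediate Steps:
n(Y) = -7
f(q) = 1 - q (f(q) = q/(-1) - 5/(-5) = q*(-1) - 5*(-1/5) = -q + 1 = 1 - q)
N = 225 (N = ((1 - 1*9) - 7)**2 = ((1 - 9) - 7)**2 = (-8 - 7)**2 = (-15)**2 = 225)
l = 23233 (l = 23008 + 225 = 23233)
(l - 1*7364)/41036 = (23233 - 1*7364)/41036 = (23233 - 7364)*(1/41036) = 15869*(1/41036) = 15869/41036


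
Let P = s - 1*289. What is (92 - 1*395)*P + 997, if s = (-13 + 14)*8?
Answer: 86140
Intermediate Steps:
s = 8 (s = 1*8 = 8)
P = -281 (P = 8 - 1*289 = 8 - 289 = -281)
(92 - 1*395)*P + 997 = (92 - 1*395)*(-281) + 997 = (92 - 395)*(-281) + 997 = -303*(-281) + 997 = 85143 + 997 = 86140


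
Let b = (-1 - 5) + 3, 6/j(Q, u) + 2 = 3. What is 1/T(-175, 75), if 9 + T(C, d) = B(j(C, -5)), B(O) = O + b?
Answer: -⅙ ≈ -0.16667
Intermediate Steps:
j(Q, u) = 6 (j(Q, u) = 6/(-2 + 3) = 6/1 = 6*1 = 6)
b = -3 (b = -6 + 3 = -3)
B(O) = -3 + O (B(O) = O - 3 = -3 + O)
T(C, d) = -6 (T(C, d) = -9 + (-3 + 6) = -9 + 3 = -6)
1/T(-175, 75) = 1/(-6) = -⅙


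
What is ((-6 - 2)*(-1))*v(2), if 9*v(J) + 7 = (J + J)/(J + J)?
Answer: -16/3 ≈ -5.3333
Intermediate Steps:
v(J) = -⅔ (v(J) = -7/9 + ((J + J)/(J + J))/9 = -7/9 + ((2*J)/((2*J)))/9 = -7/9 + ((2*J)*(1/(2*J)))/9 = -7/9 + (⅑)*1 = -7/9 + ⅑ = -⅔)
((-6 - 2)*(-1))*v(2) = ((-6 - 2)*(-1))*(-⅔) = -8*(-1)*(-⅔) = 8*(-⅔) = -16/3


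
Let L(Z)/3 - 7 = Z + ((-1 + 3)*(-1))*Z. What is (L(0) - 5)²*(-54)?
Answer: -13824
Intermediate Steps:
L(Z) = 21 - 3*Z (L(Z) = 21 + 3*(Z + ((-1 + 3)*(-1))*Z) = 21 + 3*(Z + (2*(-1))*Z) = 21 + 3*(Z - 2*Z) = 21 + 3*(-Z) = 21 - 3*Z)
(L(0) - 5)²*(-54) = ((21 - 3*0) - 5)²*(-54) = ((21 + 0) - 5)²*(-54) = (21 - 5)²*(-54) = 16²*(-54) = 256*(-54) = -13824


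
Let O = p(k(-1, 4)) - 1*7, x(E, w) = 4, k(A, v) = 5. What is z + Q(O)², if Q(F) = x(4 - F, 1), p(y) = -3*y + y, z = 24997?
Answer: 25013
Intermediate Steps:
p(y) = -2*y
O = -17 (O = -2*5 - 1*7 = -10 - 7 = -17)
Q(F) = 4
z + Q(O)² = 24997 + 4² = 24997 + 16 = 25013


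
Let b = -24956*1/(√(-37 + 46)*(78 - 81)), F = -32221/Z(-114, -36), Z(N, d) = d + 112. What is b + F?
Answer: 1606667/684 ≈ 2348.9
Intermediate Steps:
Z(N, d) = 112 + d
F = -32221/76 (F = -32221/(112 - 36) = -32221/76 ≈ -423.96)
b = 24956/9 (b = -24956/(√9*(-3)) = -24956/(3*(-3)) = -24956/(-9) = -24956*(-⅑) = 24956/9 ≈ 2772.9)
b + F = 24956/9 - 32221/76 = 1606667/684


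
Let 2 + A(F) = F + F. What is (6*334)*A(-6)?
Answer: -28056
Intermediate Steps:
A(F) = -2 + 2*F (A(F) = -2 + (F + F) = -2 + 2*F)
(6*334)*A(-6) = (6*334)*(-2 + 2*(-6)) = 2004*(-2 - 12) = 2004*(-14) = -28056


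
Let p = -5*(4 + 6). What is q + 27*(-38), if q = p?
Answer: -1076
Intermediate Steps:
p = -50 (p = -5*10 = -50)
q = -50
q + 27*(-38) = -50 + 27*(-38) = -50 - 1026 = -1076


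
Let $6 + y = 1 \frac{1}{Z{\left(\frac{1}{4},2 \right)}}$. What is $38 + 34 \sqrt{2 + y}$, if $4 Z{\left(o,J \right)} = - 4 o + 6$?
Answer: $38 + \frac{136 i \sqrt{5}}{5} \approx 38.0 + 60.821 i$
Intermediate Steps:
$Z{\left(o,J \right)} = \frac{3}{2} - o$ ($Z{\left(o,J \right)} = \frac{- 4 o + 6}{4} = \frac{6 - 4 o}{4} = \frac{3}{2} - o$)
$y = - \frac{26}{5}$ ($y = -6 + 1 \frac{1}{\frac{3}{2} - \frac{1}{4}} = -6 + 1 \frac{1}{\frac{5}{4}} = -6 + 1 \cdot \frac{4}{5} = -6 + \frac{4}{5} = - \frac{26}{5} \approx -5.2$)
$38 + 34 \sqrt{2 + y} = 38 + 34 \sqrt{2 - \frac{26}{5}} = 38 + 34 \sqrt{- \frac{16}{5}} = 38 + 34 \frac{4 i \sqrt{5}}{5} = 38 + \frac{136 i \sqrt{5}}{5}$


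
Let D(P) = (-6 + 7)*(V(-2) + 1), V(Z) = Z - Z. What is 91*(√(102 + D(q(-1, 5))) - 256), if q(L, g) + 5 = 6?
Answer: -23296 + 91*√103 ≈ -22372.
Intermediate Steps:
q(L, g) = 1 (q(L, g) = -5 + 6 = 1)
V(Z) = 0
D(P) = 1 (D(P) = (-6 + 7)*(0 + 1) = 1*1 = 1)
91*(√(102 + D(q(-1, 5))) - 256) = 91*(√(102 + 1) - 256) = 91*(√103 - 256) = 91*(-256 + √103) = -23296 + 91*√103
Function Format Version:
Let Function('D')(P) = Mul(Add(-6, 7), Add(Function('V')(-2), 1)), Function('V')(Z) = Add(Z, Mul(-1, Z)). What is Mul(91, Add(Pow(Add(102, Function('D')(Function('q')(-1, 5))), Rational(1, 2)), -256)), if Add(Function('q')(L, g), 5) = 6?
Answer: Add(-23296, Mul(91, Pow(103, Rational(1, 2)))) ≈ -22372.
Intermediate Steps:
Function('q')(L, g) = 1 (Function('q')(L, g) = Add(-5, 6) = 1)
Function('V')(Z) = 0
Function('D')(P) = 1 (Function('D')(P) = Mul(Add(-6, 7), Add(0, 1)) = Mul(1, 1) = 1)
Mul(91, Add(Pow(Add(102, Function('D')(Function('q')(-1, 5))), Rational(1, 2)), -256)) = Mul(91, Add(Pow(Add(102, 1), Rational(1, 2)), -256)) = Mul(91, Add(Pow(103, Rational(1, 2)), -256)) = Mul(91, Add(-256, Pow(103, Rational(1, 2)))) = Add(-23296, Mul(91, Pow(103, Rational(1, 2))))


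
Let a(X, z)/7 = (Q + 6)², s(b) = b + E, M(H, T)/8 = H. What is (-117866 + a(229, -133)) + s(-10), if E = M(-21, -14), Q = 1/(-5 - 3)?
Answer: -7539353/64 ≈ -1.1780e+5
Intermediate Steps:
Q = -⅛ (Q = 1/(-8) = -⅛ ≈ -0.12500)
M(H, T) = 8*H
E = -168 (E = 8*(-21) = -168)
s(b) = -168 + b (s(b) = b - 168 = -168 + b)
a(X, z) = 15463/64 (a(X, z) = 7*(-⅛ + 6)² = 7*(47/8)² = 7*(2209/64) = 15463/64)
(-117866 + a(229, -133)) + s(-10) = (-117866 + 15463/64) + (-168 - 10) = -7527961/64 - 178 = -7539353/64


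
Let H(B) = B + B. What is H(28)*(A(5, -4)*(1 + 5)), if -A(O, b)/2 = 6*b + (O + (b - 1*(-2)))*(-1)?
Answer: 18144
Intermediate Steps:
A(O, b) = 4 - 10*b + 2*O (A(O, b) = -2*(6*b + (O + (b - 1*(-2)))*(-1)) = -2*(6*b + (O + (b + 2))*(-1)) = -2*(6*b + (O + (2 + b))*(-1)) = -2*(6*b + (2 + O + b)*(-1)) = -2*(6*b + (-2 - O - b)) = -2*(-2 - O + 5*b) = 4 - 10*b + 2*O)
H(B) = 2*B
H(28)*(A(5, -4)*(1 + 5)) = (2*28)*((4 - 10*(-4) + 2*5)*(1 + 5)) = 56*((4 + 40 + 10)*6) = 56*(54*6) = 56*324 = 18144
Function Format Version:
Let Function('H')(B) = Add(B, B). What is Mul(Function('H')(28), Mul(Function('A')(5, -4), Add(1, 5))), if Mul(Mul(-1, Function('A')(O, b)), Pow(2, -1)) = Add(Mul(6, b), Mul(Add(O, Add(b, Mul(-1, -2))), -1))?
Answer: 18144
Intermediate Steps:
Function('A')(O, b) = Add(4, Mul(-10, b), Mul(2, O)) (Function('A')(O, b) = Mul(-2, Add(Mul(6, b), Mul(Add(O, Add(b, Mul(-1, -2))), -1))) = Mul(-2, Add(Mul(6, b), Mul(Add(O, Add(b, 2)), -1))) = Mul(-2, Add(Mul(6, b), Mul(Add(O, Add(2, b)), -1))) = Mul(-2, Add(Mul(6, b), Mul(Add(2, O, b), -1))) = Mul(-2, Add(Mul(6, b), Add(-2, Mul(-1, O), Mul(-1, b)))) = Mul(-2, Add(-2, Mul(-1, O), Mul(5, b))) = Add(4, Mul(-10, b), Mul(2, O)))
Function('H')(B) = Mul(2, B)
Mul(Function('H')(28), Mul(Function('A')(5, -4), Add(1, 5))) = Mul(Mul(2, 28), Mul(Add(4, Mul(-10, -4), Mul(2, 5)), Add(1, 5))) = Mul(56, Mul(Add(4, 40, 10), 6)) = Mul(56, Mul(54, 6)) = Mul(56, 324) = 18144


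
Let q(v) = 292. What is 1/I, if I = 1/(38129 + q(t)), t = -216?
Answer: 38421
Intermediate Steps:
I = 1/38421 (I = 1/(38129 + 292) = 1/38421 ≈ 2.6027e-5)
1/I = 1/(1/38421) = 38421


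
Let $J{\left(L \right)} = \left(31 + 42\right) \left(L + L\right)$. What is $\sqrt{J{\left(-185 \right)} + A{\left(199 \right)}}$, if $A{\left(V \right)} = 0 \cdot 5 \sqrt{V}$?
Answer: $i \sqrt{27010} \approx 164.35 i$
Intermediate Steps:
$A{\left(V \right)} = 0$ ($A{\left(V \right)} = 0 \sqrt{V} = 0$)
$J{\left(L \right)} = 146 L$ ($J{\left(L \right)} = 73 \cdot 2 L = 146 L$)
$\sqrt{J{\left(-185 \right)} + A{\left(199 \right)}} = \sqrt{146 \left(-185\right) + 0} = \sqrt{-27010 + 0} = \sqrt{-27010} = i \sqrt{27010}$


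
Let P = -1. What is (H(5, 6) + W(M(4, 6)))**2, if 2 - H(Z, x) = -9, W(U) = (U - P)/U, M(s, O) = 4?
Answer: 2401/16 ≈ 150.06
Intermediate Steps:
W(U) = (1 + U)/U (W(U) = (U - 1*(-1))/U = (U + 1)/U = (1 + U)/U)
H(Z, x) = 11 (H(Z, x) = 2 - 1*(-9) = 2 + 9 = 11)
(H(5, 6) + W(M(4, 6)))**2 = (11 + (1 + 4)/4)**2 = (11 + (1/4)*5)**2 = (11 + 5/4)**2 = (49/4)**2 = 2401/16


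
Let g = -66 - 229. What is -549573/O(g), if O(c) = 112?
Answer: -549573/112 ≈ -4906.9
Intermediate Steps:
g = -295
-549573/O(g) = -549573/112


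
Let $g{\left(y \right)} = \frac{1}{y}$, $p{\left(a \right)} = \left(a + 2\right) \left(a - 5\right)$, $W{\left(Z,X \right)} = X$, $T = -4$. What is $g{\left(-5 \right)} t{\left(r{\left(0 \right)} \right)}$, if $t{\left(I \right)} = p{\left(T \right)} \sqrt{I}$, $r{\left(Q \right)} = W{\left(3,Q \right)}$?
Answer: $0$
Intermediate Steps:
$p{\left(a \right)} = \left(-5 + a\right) \left(2 + a\right)$ ($p{\left(a \right)} = \left(2 + a\right) \left(-5 + a\right) = \left(-5 + a\right) \left(2 + a\right)$)
$r{\left(Q \right)} = Q$
$t{\left(I \right)} = 18 \sqrt{I}$ ($t{\left(I \right)} = \left(-10 + \left(-4\right)^{2} - -12\right) \sqrt{I} = \left(-10 + 16 + 12\right) \sqrt{I} = 18 \sqrt{I}$)
$g{\left(-5 \right)} t{\left(r{\left(0 \right)} \right)} = \frac{18 \sqrt{0}}{-5} = - \frac{18 \cdot 0}{5} = \left(- \frac{1}{5}\right) 0 = 0$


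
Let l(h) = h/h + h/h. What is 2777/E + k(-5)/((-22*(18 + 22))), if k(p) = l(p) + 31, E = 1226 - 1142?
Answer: 55477/1680 ≈ 33.022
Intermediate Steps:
l(h) = 2 (l(h) = 1 + 1 = 2)
E = 84
k(p) = 33 (k(p) = 2 + 31 = 33)
2777/E + k(-5)/((-22*(18 + 22))) = 2777/84 + 33/((-22*(18 + 22))) = 2777*(1/84) + 33/((-22*40)) = 2777/84 + 33/(-880) = 2777/84 + 33*(-1/880) = 2777/84 - 3/80 = 55477/1680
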